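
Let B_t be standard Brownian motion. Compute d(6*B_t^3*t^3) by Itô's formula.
d(6*B_t^3*t^3) = (18*B_t*t^2*(B_t^2 + t)) dt + (18*B_t^2*t^3) dB_t

Itô's formula for f(t, x): d f(t, B_t) = (f_t + (1/2) f_xx) dt + f_x dB_t. Compute partials of f(t, x) = 6*t^3*x^3:
  f_t(t,x)  = 18*t^2*x^3
  f_x(t,x)  = 18*t^3*x^2
  f_xx(t,x) = 36*t^3*x
Assemble drift = f_t + (1/2) f_xx = 18*t^2*x*(t + x^2) and diffusion = f_x = 18*t^3*x^2. Substituting x = B_t:
  d(6*B_t^3*t^3) = (18*B_t*t^2*(B_t^2 + t)) dt + (18*B_t^2*t^3) dB_t.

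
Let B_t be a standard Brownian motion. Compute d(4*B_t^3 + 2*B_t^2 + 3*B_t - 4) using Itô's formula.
d(4*B_t^3 + 2*B_t^2 + 3*B_t - 4) = (12*B_t + 2) dt + (12*B_t^2 + 4*B_t + 3) dB_t

Itô's formula for f(B_t) gives d f(B_t) = f'(B_t) dB_t + (1/2) f''(B_t) dt. Compute derivatives of f(x) = 4*x^3 + 2*x^2 + 3*x - 4:
  f'(x)  = 12*x^2 + 4*x + 3
  f''(x) = 24*x + 4
Substitute x = B_t and multiply the f'' term by 1/2:
  drift     = (1/2) * (24*x + 4) evaluated at B_t = 12*B_t + 2
  diffusion = (12*x^2 + 4*x + 3) evaluated at B_t = 12*B_t^2 + 4*B_t + 3
Therefore d(4*B_t^3 + 2*B_t^2 + 3*B_t - 4) = (12*B_t + 2) dt + (12*B_t^2 + 4*B_t + 3) dB_t.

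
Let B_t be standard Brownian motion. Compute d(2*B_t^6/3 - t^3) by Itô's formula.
d(2*B_t^6/3 - t^3) = (10*B_t^4 - 3*t^2) dt + (4*B_t^5) dB_t

Itô's formula for f(t, x): d f(t, B_t) = (f_t + (1/2) f_xx) dt + f_x dB_t. Compute partials of f(t, x) = -t^3 + 2*x^6/3:
  f_t(t,x)  = -3*t^2
  f_x(t,x)  = 4*x^5
  f_xx(t,x) = 20*x^4
Assemble drift = f_t + (1/2) f_xx = -3*t^2 + 10*x^4 and diffusion = f_x = 4*x^5. Substituting x = B_t:
  d(2*B_t^6/3 - t^3) = (10*B_t^4 - 3*t^2) dt + (4*B_t^5) dB_t.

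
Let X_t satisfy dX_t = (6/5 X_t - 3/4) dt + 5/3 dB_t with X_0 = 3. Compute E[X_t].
E[X_t] = 19*exp(6*t/5)/8 + 5/8

Taking expectations and using E[dB_t] = 0, the mean m(t) = E[X_t] satisfies the ODE m'(t) = a m(t) + b with m(0) = x_0. With a = 6/5, b = -3/4, x_0 = 3, the solution is
  m(t) = x_0 * exp(a t) + (b/a) * (exp(a t) - 1)
       = 3 * exp((6/5) t) + ((-3/4)/(6/5)) * (exp((6/5) t) - 1)
       = 19*exp(6*t/5)/8 + 5/8.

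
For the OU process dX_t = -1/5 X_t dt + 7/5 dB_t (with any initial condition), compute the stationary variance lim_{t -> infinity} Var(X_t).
lim Var(X_t) = 49/10

The OU SDE dX = -theta X dt + sigma dB admits the integrating factor exp(theta t): d(exp(theta t) X_t) = sigma exp(theta t) dB_t. Integrating from 0 to t gives X_t = x_0 * exp(-theta t) + sigma * int_0^t exp(-theta (t-s)) dB_s for any initial x_0. The Itô integral has variance (by the Itô isometry) sigma^2 * int_0^t exp(-2 theta (t - s)) ds = sigma^2 * (1 - exp(-2 theta t)) / (2 theta), independent of x_0.
With theta = 1/5, sigma = 7/5:
  Var(X_t) = (7/5)^2 * (1 - exp(-2*1/5 t)) / (2 * 1/5) = 49/10 - 49*exp(-2*t/5)/10.
As t -> infinity, exp(-2*1/5 t) -> 0, so the stationary variance is sigma^2 / (2 theta) = 49/10.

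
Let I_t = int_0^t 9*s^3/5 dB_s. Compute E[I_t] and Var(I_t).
E[I_t] = 0; Var(I_t) = 81*t^7/175

The Itô integral of a deterministic integrand f(s) has mean 0 because each increment f(s) * (B_{s+ds} - B_s) has mean 0. By the Itô isometry:
  Var( int_0^t f(s) dB_s ) = E[ (int_0^t f(s) dB_s)^2 ] = int_0^t f(s)^2 ds.
Here f(s) = 9*s^3/5, so f(s)^2 = 81*s^6/25. Integrate:
  int_0^t (81*s^6/25) ds = 81*t^7/175.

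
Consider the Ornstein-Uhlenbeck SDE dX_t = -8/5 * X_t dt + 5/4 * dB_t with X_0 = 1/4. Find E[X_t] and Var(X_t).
E[X_t] = exp(-8*t/5)/4; Var(X_t) = 125/256 - 125*exp(-16*t/5)/256

The OU SDE dX = -theta X dt + sigma dB admits the integrating factor exp(theta t): d(exp(theta t) X_t) = sigma exp(theta t) dB_t. Integrating from 0 to t:
  X_t = x_0 * exp(-theta t) + sigma * int_0^t exp(-theta (t-s)) dB_s.
The Itô integral has mean 0 and (by the Itô isometry) variance sigma^2 * int_0^t exp(-2 theta (t - s)) ds = sigma^2 * (1 - exp(-2 theta t)) / (2 theta).
With theta = 8/5, sigma = 5/4, x_0 = 1/4:
  E[X_t] = 1/4 * exp(-8/5 t) = exp(-8*t/5)/4
  Var(X_t) = (5/4)^2 * (1 - exp(-2*8/5 t)) / (2 * 8/5) = 125/256 - 125*exp(-16*t/5)/256.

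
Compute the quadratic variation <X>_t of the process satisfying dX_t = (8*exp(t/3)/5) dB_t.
<X>_t = 96*exp(2*t/3)/25 - 96/25

For an Itô process dX_t = a(t) dt + b(t) dB_t, the quadratic variation is <X>_t = int_0^t b(s)^2 ds (the drift term does not contribute). Here b(s) = 8*exp(s/3)/5, so
  b(s)^2 = 64*exp(2*s/3)/25.
Integrating from 0 to t:
  <X>_t = int_0^t (64*exp(2*s/3)/25) ds = 96*exp(2*t/3)/25 - 96/25.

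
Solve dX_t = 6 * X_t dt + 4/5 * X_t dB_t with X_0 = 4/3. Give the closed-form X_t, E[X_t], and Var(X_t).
X_t = 4/3 * exp((142/25) t + (4/5) B_t); E[X_t] = 4*exp(6*t)/3; Var(X_t) = 16*(exp(16*t/25) - 1)*exp(12*t)/9

For GBM dX = mu X dt + sigma X dB with X_0 = x_0, apply Itô to Y = log X: dY = (mu - sigma^2/2) dt + sigma dB, so Y_t = log(x_0) + (mu - sigma^2/2) t + sigma B_t and hence X_t = x_0 * exp((mu - sigma^2/2) t + sigma B_t).
With mu = 6, sigma = 4/5, x_0 = 4/3, this gives:
  X_t = 4/3 * exp((142/25) * t + (4/5) * B_t).
Since sigma*B_t ~ Normal(0, sigma^2 t), E[exp(sigma*B_t)] = exp(sigma^2 t / 2); so E[X_t] = x_0 * exp((mu - sigma^2/2) t) * exp(sigma^2 t / 2) = x_0 * exp(mu t) = 4*exp(6*t)/3.
Var(X_t) = E[X_t^2] - (E[X_t])^2 = x_0^2 * exp(2 mu t) * (exp(sigma^2 t) - 1) = 16*(exp(16*t/25) - 1)*exp(12*t)/9.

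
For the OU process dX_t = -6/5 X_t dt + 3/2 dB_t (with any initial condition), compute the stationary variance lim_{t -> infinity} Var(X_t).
lim Var(X_t) = 15/16

The OU SDE dX = -theta X dt + sigma dB admits the integrating factor exp(theta t): d(exp(theta t) X_t) = sigma exp(theta t) dB_t. Integrating from 0 to t gives X_t = x_0 * exp(-theta t) + sigma * int_0^t exp(-theta (t-s)) dB_s for any initial x_0. The Itô integral has variance (by the Itô isometry) sigma^2 * int_0^t exp(-2 theta (t - s)) ds = sigma^2 * (1 - exp(-2 theta t)) / (2 theta), independent of x_0.
With theta = 6/5, sigma = 3/2:
  Var(X_t) = (3/2)^2 * (1 - exp(-2*6/5 t)) / (2 * 6/5) = 15/16 - 15*exp(-12*t/5)/16.
As t -> infinity, exp(-2*6/5 t) -> 0, so the stationary variance is sigma^2 / (2 theta) = 15/16.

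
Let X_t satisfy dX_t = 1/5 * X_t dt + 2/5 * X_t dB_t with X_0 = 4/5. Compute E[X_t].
E[X_t] = 4*exp(t/5)/5

For GBM dX = mu X dt + sigma X dB with X_0 = x_0, apply Itô to Y = log X: dY = (mu - sigma^2/2) dt + sigma dB, so Y_t = log(x_0) + (mu - sigma^2/2) t + sigma B_t and hence X_t = x_0 * exp((mu - sigma^2/2) t + sigma B_t).
With mu = 1/5, sigma = 2/5, x_0 = 4/5, this gives:
  X_t = 4/5 * exp((3/25) * t + (2/5) * B_t).
Since sigma*B_t ~ Normal(0, sigma^2 t), E[exp(sigma*B_t)] = exp(sigma^2 t / 2); so E[X_t] = x_0 * exp((mu - sigma^2/2) t) * exp(sigma^2 t / 2) = x_0 * exp(mu t) = 4*exp(t/5)/5.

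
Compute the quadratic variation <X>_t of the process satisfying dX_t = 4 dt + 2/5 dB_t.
<X>_t = 4*t/25

For an Itô process dX_t = a(t) dt + b(t) dB_t, the quadratic variation is <X>_t = int_0^t b(s)^2 ds (the drift term does not contribute). Here b(s) = 2/5, so
  b(s)^2 = 4/25.
Integrating from 0 to t:
  <X>_t = int_0^t (4/25) ds = 4*t/25.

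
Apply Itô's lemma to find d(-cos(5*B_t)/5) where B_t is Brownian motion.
d(-cos(5*B_t)/5) = (5*cos(5*B_t)/2) dt + (sin(5*B_t)) dB_t

Itô's formula for f(B_t) gives d f(B_t) = f'(B_t) dB_t + (1/2) f''(B_t) dt. Compute derivatives of f(x) = -cos(5*x)/5:
  f'(x)  = sin(5*x)
  f''(x) = 5*cos(5*x)
Substitute x = B_t and multiply the f'' term by 1/2:
  drift     = (1/2) * (5*cos(5*x)) evaluated at B_t = 5*cos(5*B_t)/2
  diffusion = (sin(5*x)) evaluated at B_t = sin(5*B_t)
Therefore d(-cos(5*B_t)/5) = (5*cos(5*B_t)/2) dt + (sin(5*B_t)) dB_t.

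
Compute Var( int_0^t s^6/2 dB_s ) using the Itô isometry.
Var = t^13/52

The Itô integral of a deterministic integrand f(s) has mean 0 because each increment f(s) * (B_{s+ds} - B_s) has mean 0. By the Itô isometry:
  Var( int_0^t f(s) dB_s ) = E[ (int_0^t f(s) dB_s)^2 ] = int_0^t f(s)^2 ds.
Here f(s) = s^6/2, so f(s)^2 = s^12/4. Integrate:
  int_0^t (s^12/4) ds = t^13/52.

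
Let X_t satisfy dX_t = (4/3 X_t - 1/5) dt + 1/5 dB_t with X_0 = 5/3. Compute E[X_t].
E[X_t] = 91*exp(4*t/3)/60 + 3/20

Taking expectations and using E[dB_t] = 0, the mean m(t) = E[X_t] satisfies the ODE m'(t) = a m(t) + b with m(0) = x_0. With a = 4/3, b = -1/5, x_0 = 5/3, the solution is
  m(t) = x_0 * exp(a t) + (b/a) * (exp(a t) - 1)
       = (5/3) * exp((4/3) t) + ((-1/5)/(4/3)) * (exp((4/3) t) - 1)
       = 91*exp(4*t/3)/60 + 3/20.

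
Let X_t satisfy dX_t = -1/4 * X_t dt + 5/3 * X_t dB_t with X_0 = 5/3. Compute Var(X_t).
Var(X_t) = (25*exp(25*t/9) - 25)*exp(-t/2)/9

For GBM dX = mu X dt + sigma X dB with X_0 = x_0, apply Itô to Y = log X: dY = (mu - sigma^2/2) dt + sigma dB, so Y_t = log(x_0) + (mu - sigma^2/2) t + sigma B_t and hence X_t = x_0 * exp((mu - sigma^2/2) t + sigma B_t).
With mu = -1/4, sigma = 5/3, x_0 = 5/3, this gives:
  X_t = 5/3 * exp((-59/36) * t + (5/3) * B_t).
Since sigma*B_t ~ Normal(0, sigma^2 t), E[exp(sigma*B_t)] = exp(sigma^2 t / 2); so E[X_t] = x_0 * exp((mu - sigma^2/2) t) * exp(sigma^2 t / 2) = x_0 * exp(mu t) = 5*exp(-t/4)/3.
Var(X_t) = E[X_t^2] - (E[X_t])^2 = x_0^2 * exp(2 mu t) * (exp(sigma^2 t) - 1) = (25*exp(25*t/9) - 25)*exp(-t/2)/9.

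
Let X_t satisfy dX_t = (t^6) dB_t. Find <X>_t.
<X>_t = t^13/13

For an Itô process dX_t = a(t) dt + b(t) dB_t, the quadratic variation is <X>_t = int_0^t b(s)^2 ds (the drift term does not contribute). Here b(s) = s^6, so
  b(s)^2 = s^12.
Integrating from 0 to t:
  <X>_t = int_0^t (s^12) ds = t^13/13.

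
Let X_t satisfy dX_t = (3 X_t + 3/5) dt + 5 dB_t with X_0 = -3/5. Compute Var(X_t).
Var(X_t) = 25*exp(6*t)/6 - 25/6

The variance V(t) = Var(X_t) satisfies V'(t) = 2 a V(t) + c^2 with V(0) = 0 (drift coefficient is linear in X, diffusion is constant). With a = 3, c = 5, the solution is
  V(t) = (c^2 / (2 a)) * (exp(2 a t) - 1)
       = (5^2 / (2*3)) * (exp(6 t) - 1)
       = 25*exp(6*t)/6 - 25/6.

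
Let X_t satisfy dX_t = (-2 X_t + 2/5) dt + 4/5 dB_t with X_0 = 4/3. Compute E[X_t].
E[X_t] = 1/5 + 17*exp(-2*t)/15

Taking expectations and using E[dB_t] = 0, the mean m(t) = E[X_t] satisfies the ODE m'(t) = a m(t) + b with m(0) = x_0. With a = -2, b = 2/5, x_0 = 4/3, the solution is
  m(t) = x_0 * exp(a t) + (b/a) * (exp(a t) - 1)
       = (4/3) * exp((-2) t) + ((2/5)/(-2)) * (exp((-2) t) - 1)
       = 1/5 + 17*exp(-2*t)/15.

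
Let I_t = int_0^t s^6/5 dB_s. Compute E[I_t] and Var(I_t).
E[I_t] = 0; Var(I_t) = t^13/325

The Itô integral of a deterministic integrand f(s) has mean 0 because each increment f(s) * (B_{s+ds} - B_s) has mean 0. By the Itô isometry:
  Var( int_0^t f(s) dB_s ) = E[ (int_0^t f(s) dB_s)^2 ] = int_0^t f(s)^2 ds.
Here f(s) = s^6/5, so f(s)^2 = s^12/25. Integrate:
  int_0^t (s^12/25) ds = t^13/325.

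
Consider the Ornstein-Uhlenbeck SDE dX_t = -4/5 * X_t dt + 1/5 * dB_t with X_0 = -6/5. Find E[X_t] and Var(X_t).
E[X_t] = -6*exp(-4*t/5)/5; Var(X_t) = 1/40 - exp(-8*t/5)/40

The OU SDE dX = -theta X dt + sigma dB admits the integrating factor exp(theta t): d(exp(theta t) X_t) = sigma exp(theta t) dB_t. Integrating from 0 to t:
  X_t = x_0 * exp(-theta t) + sigma * int_0^t exp(-theta (t-s)) dB_s.
The Itô integral has mean 0 and (by the Itô isometry) variance sigma^2 * int_0^t exp(-2 theta (t - s)) ds = sigma^2 * (1 - exp(-2 theta t)) / (2 theta).
With theta = 4/5, sigma = 1/5, x_0 = -6/5:
  E[X_t] = -6/5 * exp(-4/5 t) = -6*exp(-4*t/5)/5
  Var(X_t) = (1/5)^2 * (1 - exp(-2*4/5 t)) / (2 * 4/5) = 1/40 - exp(-8*t/5)/40.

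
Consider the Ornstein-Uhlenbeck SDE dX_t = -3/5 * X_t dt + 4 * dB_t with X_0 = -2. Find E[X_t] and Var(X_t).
E[X_t] = -2*exp(-3*t/5); Var(X_t) = 40/3 - 40*exp(-6*t/5)/3

The OU SDE dX = -theta X dt + sigma dB admits the integrating factor exp(theta t): d(exp(theta t) X_t) = sigma exp(theta t) dB_t. Integrating from 0 to t:
  X_t = x_0 * exp(-theta t) + sigma * int_0^t exp(-theta (t-s)) dB_s.
The Itô integral has mean 0 and (by the Itô isometry) variance sigma^2 * int_0^t exp(-2 theta (t - s)) ds = sigma^2 * (1 - exp(-2 theta t)) / (2 theta).
With theta = 3/5, sigma = 4, x_0 = -2:
  E[X_t] = -2 * exp(-3/5 t) = -2*exp(-3*t/5)
  Var(X_t) = (4)^2 * (1 - exp(-2*3/5 t)) / (2 * 3/5) = 40/3 - 40*exp(-6*t/5)/3.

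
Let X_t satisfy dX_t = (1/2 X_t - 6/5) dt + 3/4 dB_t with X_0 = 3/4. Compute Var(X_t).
Var(X_t) = 9*exp(t)/16 - 9/16

The variance V(t) = Var(X_t) satisfies V'(t) = 2 a V(t) + c^2 with V(0) = 0 (drift coefficient is linear in X, diffusion is constant). With a = 1/2, c = 3/4, the solution is
  V(t) = (c^2 / (2 a)) * (exp(2 a t) - 1)
       = ((3/4)^2 / (2*(1/2))) * (exp(1 t) - 1)
       = 9*exp(t)/16 - 9/16.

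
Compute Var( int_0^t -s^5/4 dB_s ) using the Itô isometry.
Var = t^11/176

The Itô integral of a deterministic integrand f(s) has mean 0 because each increment f(s) * (B_{s+ds} - B_s) has mean 0. By the Itô isometry:
  Var( int_0^t f(s) dB_s ) = E[ (int_0^t f(s) dB_s)^2 ] = int_0^t f(s)^2 ds.
Here f(s) = -s^5/4, so f(s)^2 = s^10/16. Integrate:
  int_0^t (s^10/16) ds = t^11/176.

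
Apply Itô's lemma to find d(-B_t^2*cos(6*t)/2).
d(-B_t^2*cos(6*t)/2) = (3*B_t^2*sin(6*t) - cos(6*t)/2) dt + (-B_t*cos(6*t)) dB_t

Itô's formula for f(t, x): d f(t, B_t) = (f_t + (1/2) f_xx) dt + f_x dB_t. Compute partials of f(t, x) = -x^2*cos(6*t)/2:
  f_t(t,x)  = 3*x^2*sin(6*t)
  f_x(t,x)  = -x*cos(6*t)
  f_xx(t,x) = -cos(6*t)
Assemble drift = f_t + (1/2) f_xx = 3*x^2*sin(6*t) - cos(6*t)/2 and diffusion = f_x = -x*cos(6*t). Substituting x = B_t:
  d(-B_t^2*cos(6*t)/2) = (3*B_t^2*sin(6*t) - cos(6*t)/2) dt + (-B_t*cos(6*t)) dB_t.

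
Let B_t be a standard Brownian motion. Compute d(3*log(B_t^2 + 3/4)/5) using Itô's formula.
d(3*log(B_t^2 + 3/4)/5) = (12*(3 - 4*B_t^2)/(5*(4*B_t^2 + 3)^2)) dt + (24*B_t/(5*(4*B_t^2 + 3))) dB_t

Itô's formula for f(B_t) gives d f(B_t) = f'(B_t) dB_t + (1/2) f''(B_t) dt. Compute derivatives of f(x) = 3*log(x^2 + 3/4)/5:
  f'(x)  = 24*x/(5*(4*x^2 + 3))
  f''(x) = 24*(3 - 4*x^2)/(5*(4*x^2 + 3)^2)
Substitute x = B_t and multiply the f'' term by 1/2:
  drift     = (1/2) * (24*(3 - 4*x^2)/(5*(4*x^2 + 3)^2)) evaluated at B_t = 12*(3 - 4*B_t^2)/(5*(4*B_t^2 + 3)^2)
  diffusion = (24*x/(5*(4*x^2 + 3))) evaluated at B_t = 24*B_t/(5*(4*B_t^2 + 3))
Therefore d(3*log(B_t^2 + 3/4)/5) = (12*(3 - 4*B_t^2)/(5*(4*B_t^2 + 3)^2)) dt + (24*B_t/(5*(4*B_t^2 + 3))) dB_t.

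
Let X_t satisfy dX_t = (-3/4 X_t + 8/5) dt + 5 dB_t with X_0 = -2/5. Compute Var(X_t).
Var(X_t) = 50/3 - 50*exp(-3*t/2)/3

The variance V(t) = Var(X_t) satisfies V'(t) = 2 a V(t) + c^2 with V(0) = 0 (drift coefficient is linear in X, diffusion is constant). With a = -3/4, c = 5, the solution is
  V(t) = (c^2 / (2 a)) * (exp(2 a t) - 1)
       = (5^2 / (2*(-3/4))) * (exp((-3/2) t) - 1)
       = 50/3 - 50*exp(-3*t/2)/3.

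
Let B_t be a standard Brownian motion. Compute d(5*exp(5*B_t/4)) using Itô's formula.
d(5*exp(5*B_t/4)) = (125*exp(5*B_t/4)/32) dt + (25*exp(5*B_t/4)/4) dB_t

Itô's formula for f(B_t) gives d f(B_t) = f'(B_t) dB_t + (1/2) f''(B_t) dt. Compute derivatives of f(x) = 5*exp(5*x/4):
  f'(x)  = 25*exp(5*x/4)/4
  f''(x) = 125*exp(5*x/4)/16
Substitute x = B_t and multiply the f'' term by 1/2:
  drift     = (1/2) * (125*exp(5*x/4)/16) evaluated at B_t = 125*exp(5*B_t/4)/32
  diffusion = (25*exp(5*x/4)/4) evaluated at B_t = 25*exp(5*B_t/4)/4
Therefore d(5*exp(5*B_t/4)) = (125*exp(5*B_t/4)/32) dt + (25*exp(5*B_t/4)/4) dB_t.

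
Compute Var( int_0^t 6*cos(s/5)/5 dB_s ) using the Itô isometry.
Var = 18*t/25 + 9*sin(2*t/5)/5

The Itô integral of a deterministic integrand f(s) has mean 0 because each increment f(s) * (B_{s+ds} - B_s) has mean 0. By the Itô isometry:
  Var( int_0^t f(s) dB_s ) = E[ (int_0^t f(s) dB_s)^2 ] = int_0^t f(s)^2 ds.
Here f(s) = 6*cos(s/5)/5, so f(s)^2 = 36*cos(s/5)^2/25. Integrate:
  int_0^t (36*cos(s/5)^2/25) ds = 18*t/25 + 9*sin(2*t/5)/5.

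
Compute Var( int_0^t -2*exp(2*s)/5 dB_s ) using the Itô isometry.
Var = exp(4*t)/25 - 1/25

The Itô integral of a deterministic integrand f(s) has mean 0 because each increment f(s) * (B_{s+ds} - B_s) has mean 0. By the Itô isometry:
  Var( int_0^t f(s) dB_s ) = E[ (int_0^t f(s) dB_s)^2 ] = int_0^t f(s)^2 ds.
Here f(s) = -2*exp(2*s)/5, so f(s)^2 = 4*exp(4*s)/25. Integrate:
  int_0^t (4*exp(4*s)/25) ds = exp(4*t)/25 - 1/25.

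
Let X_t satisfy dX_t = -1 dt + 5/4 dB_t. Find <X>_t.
<X>_t = 25*t/16

For an Itô process dX_t = a(t) dt + b(t) dB_t, the quadratic variation is <X>_t = int_0^t b(s)^2 ds (the drift term does not contribute). Here b(s) = 5/4, so
  b(s)^2 = 25/16.
Integrating from 0 to t:
  <X>_t = int_0^t (25/16) ds = 25*t/16.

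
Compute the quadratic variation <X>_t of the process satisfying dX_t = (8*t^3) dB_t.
<X>_t = 64*t^7/7

For an Itô process dX_t = a(t) dt + b(t) dB_t, the quadratic variation is <X>_t = int_0^t b(s)^2 ds (the drift term does not contribute). Here b(s) = 8*s^3, so
  b(s)^2 = 64*s^6.
Integrating from 0 to t:
  <X>_t = int_0^t (64*s^6) ds = 64*t^7/7.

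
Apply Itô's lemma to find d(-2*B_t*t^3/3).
d(-2*B_t*t^3/3) = (-2*B_t*t^2) dt + (-2*t^3/3) dB_t

Itô's formula for f(t, x): d f(t, B_t) = (f_t + (1/2) f_xx) dt + f_x dB_t. Compute partials of f(t, x) = -2*t^3*x/3:
  f_t(t,x)  = -2*t^2*x
  f_x(t,x)  = -2*t^3/3
  f_xx(t,x) = 0
Assemble drift = f_t + (1/2) f_xx = -2*t^2*x and diffusion = f_x = -2*t^3/3. Substituting x = B_t:
  d(-2*B_t*t^3/3) = (-2*B_t*t^2) dt + (-2*t^3/3) dB_t.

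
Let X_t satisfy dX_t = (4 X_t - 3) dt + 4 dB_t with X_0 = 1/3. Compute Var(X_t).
Var(X_t) = 2*exp(8*t) - 2

The variance V(t) = Var(X_t) satisfies V'(t) = 2 a V(t) + c^2 with V(0) = 0 (drift coefficient is linear in X, diffusion is constant). With a = 4, c = 4, the solution is
  V(t) = (c^2 / (2 a)) * (exp(2 a t) - 1)
       = (4^2 / (2*4)) * (exp(8 t) - 1)
       = 2*exp(8*t) - 2.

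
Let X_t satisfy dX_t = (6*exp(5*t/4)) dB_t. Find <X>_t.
<X>_t = 72*exp(5*t/2)/5 - 72/5

For an Itô process dX_t = a(t) dt + b(t) dB_t, the quadratic variation is <X>_t = int_0^t b(s)^2 ds (the drift term does not contribute). Here b(s) = 6*exp(5*s/4), so
  b(s)^2 = 36*exp(5*s/2).
Integrating from 0 to t:
  <X>_t = int_0^t (36*exp(5*s/2)) ds = 72*exp(5*t/2)/5 - 72/5.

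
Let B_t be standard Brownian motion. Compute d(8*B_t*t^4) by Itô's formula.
d(8*B_t*t^4) = (32*B_t*t^3) dt + (8*t^4) dB_t

Itô's formula for f(t, x): d f(t, B_t) = (f_t + (1/2) f_xx) dt + f_x dB_t. Compute partials of f(t, x) = 8*t^4*x:
  f_t(t,x)  = 32*t^3*x
  f_x(t,x)  = 8*t^4
  f_xx(t,x) = 0
Assemble drift = f_t + (1/2) f_xx = 32*t^3*x and diffusion = f_x = 8*t^4. Substituting x = B_t:
  d(8*B_t*t^4) = (32*B_t*t^3) dt + (8*t^4) dB_t.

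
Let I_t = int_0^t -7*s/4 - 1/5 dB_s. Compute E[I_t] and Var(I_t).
E[I_t] = 0; Var(I_t) = t*(1225*t^2 + 420*t + 48)/1200

The Itô integral of a deterministic integrand f(s) has mean 0 because each increment f(s) * (B_{s+ds} - B_s) has mean 0. By the Itô isometry:
  Var( int_0^t f(s) dB_s ) = E[ (int_0^t f(s) dB_s)^2 ] = int_0^t f(s)^2 ds.
Here f(s) = -7*s/4 - 1/5, so f(s)^2 = (35*s + 4)^2/400. Integrate:
  int_0^t ((35*s + 4)^2/400) ds = t*(1225*t^2 + 420*t + 48)/1200.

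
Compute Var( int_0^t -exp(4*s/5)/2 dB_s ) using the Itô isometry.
Var = 5*exp(8*t/5)/32 - 5/32

The Itô integral of a deterministic integrand f(s) has mean 0 because each increment f(s) * (B_{s+ds} - B_s) has mean 0. By the Itô isometry:
  Var( int_0^t f(s) dB_s ) = E[ (int_0^t f(s) dB_s)^2 ] = int_0^t f(s)^2 ds.
Here f(s) = -exp(4*s/5)/2, so f(s)^2 = exp(8*s/5)/4. Integrate:
  int_0^t (exp(8*s/5)/4) ds = 5*exp(8*t/5)/32 - 5/32.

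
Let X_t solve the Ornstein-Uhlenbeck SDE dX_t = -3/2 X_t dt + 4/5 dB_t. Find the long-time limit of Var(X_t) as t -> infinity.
lim Var(X_t) = 16/75

The OU SDE dX = -theta X dt + sigma dB admits the integrating factor exp(theta t): d(exp(theta t) X_t) = sigma exp(theta t) dB_t. Integrating from 0 to t gives X_t = x_0 * exp(-theta t) + sigma * int_0^t exp(-theta (t-s)) dB_s for any initial x_0. The Itô integral has variance (by the Itô isometry) sigma^2 * int_0^t exp(-2 theta (t - s)) ds = sigma^2 * (1 - exp(-2 theta t)) / (2 theta), independent of x_0.
With theta = 3/2, sigma = 4/5:
  Var(X_t) = (4/5)^2 * (1 - exp(-2*3/2 t)) / (2 * 3/2) = 16/75 - 16*exp(-3*t)/75.
As t -> infinity, exp(-2*3/2 t) -> 0, so the stationary variance is sigma^2 / (2 theta) = 16/75.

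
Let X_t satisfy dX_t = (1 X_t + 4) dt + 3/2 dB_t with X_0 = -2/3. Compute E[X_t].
E[X_t] = 10*exp(t)/3 - 4

Taking expectations and using E[dB_t] = 0, the mean m(t) = E[X_t] satisfies the ODE m'(t) = a m(t) + b with m(0) = x_0. With a = 1, b = 4, x_0 = -2/3, the solution is
  m(t) = x_0 * exp(a t) + (b/a) * (exp(a t) - 1)
       = (-2/3) * exp(1 t) + (4/1) * (exp(1 t) - 1)
       = 10*exp(t)/3 - 4.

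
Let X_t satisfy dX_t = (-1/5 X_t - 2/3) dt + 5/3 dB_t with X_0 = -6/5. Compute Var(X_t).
Var(X_t) = 125/18 - 125*exp(-2*t/5)/18

The variance V(t) = Var(X_t) satisfies V'(t) = 2 a V(t) + c^2 with V(0) = 0 (drift coefficient is linear in X, diffusion is constant). With a = -1/5, c = 5/3, the solution is
  V(t) = (c^2 / (2 a)) * (exp(2 a t) - 1)
       = ((5/3)^2 / (2*(-1/5))) * (exp((-2/5) t) - 1)
       = 125/18 - 125*exp(-2*t/5)/18.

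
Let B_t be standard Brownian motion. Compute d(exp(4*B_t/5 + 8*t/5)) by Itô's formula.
d(exp(4*B_t/5 + 8*t/5)) = (48*exp(4*B_t/5 + 8*t/5)/25) dt + (4*exp(4*B_t/5 + 8*t/5)/5) dB_t

Itô's formula for f(t, x): d f(t, B_t) = (f_t + (1/2) f_xx) dt + f_x dB_t. Compute partials of f(t, x) = exp(8*t/5 + 4*x/5):
  f_t(t,x)  = 8*exp(8*t/5 + 4*x/5)/5
  f_x(t,x)  = 4*exp(8*t/5 + 4*x/5)/5
  f_xx(t,x) = 16*exp(8*t/5 + 4*x/5)/25
Assemble drift = f_t + (1/2) f_xx = 48*exp(8*t/5 + 4*x/5)/25 and diffusion = f_x = 4*exp(8*t/5 + 4*x/5)/5. Substituting x = B_t:
  d(exp(4*B_t/5 + 8*t/5)) = (48*exp(4*B_t/5 + 8*t/5)/25) dt + (4*exp(4*B_t/5 + 8*t/5)/5) dB_t.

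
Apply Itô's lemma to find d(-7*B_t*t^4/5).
d(-7*B_t*t^4/5) = (-28*B_t*t^3/5) dt + (-7*t^4/5) dB_t

Itô's formula for f(t, x): d f(t, B_t) = (f_t + (1/2) f_xx) dt + f_x dB_t. Compute partials of f(t, x) = -7*t^4*x/5:
  f_t(t,x)  = -28*t^3*x/5
  f_x(t,x)  = -7*t^4/5
  f_xx(t,x) = 0
Assemble drift = f_t + (1/2) f_xx = -28*t^3*x/5 and diffusion = f_x = -7*t^4/5. Substituting x = B_t:
  d(-7*B_t*t^4/5) = (-28*B_t*t^3/5) dt + (-7*t^4/5) dB_t.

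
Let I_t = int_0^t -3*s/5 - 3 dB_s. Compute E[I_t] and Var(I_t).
E[I_t] = 0; Var(I_t) = 3*t*(t^2 + 15*t + 75)/25

The Itô integral of a deterministic integrand f(s) has mean 0 because each increment f(s) * (B_{s+ds} - B_s) has mean 0. By the Itô isometry:
  Var( int_0^t f(s) dB_s ) = E[ (int_0^t f(s) dB_s)^2 ] = int_0^t f(s)^2 ds.
Here f(s) = -3*s/5 - 3, so f(s)^2 = 9*(s + 5)^2/25. Integrate:
  int_0^t (9*(s + 5)^2/25) ds = 3*t*(t^2 + 15*t + 75)/25.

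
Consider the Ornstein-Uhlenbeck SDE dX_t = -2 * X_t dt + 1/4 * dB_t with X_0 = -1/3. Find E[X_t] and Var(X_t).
E[X_t] = -exp(-2*t)/3; Var(X_t) = 1/64 - exp(-4*t)/64

The OU SDE dX = -theta X dt + sigma dB admits the integrating factor exp(theta t): d(exp(theta t) X_t) = sigma exp(theta t) dB_t. Integrating from 0 to t:
  X_t = x_0 * exp(-theta t) + sigma * int_0^t exp(-theta (t-s)) dB_s.
The Itô integral has mean 0 and (by the Itô isometry) variance sigma^2 * int_0^t exp(-2 theta (t - s)) ds = sigma^2 * (1 - exp(-2 theta t)) / (2 theta).
With theta = 2, sigma = 1/4, x_0 = -1/3:
  E[X_t] = -1/3 * exp(-2 t) = -exp(-2*t)/3
  Var(X_t) = (1/4)^2 * (1 - exp(-2*2 t)) / (2 * 2) = 1/64 - exp(-4*t)/64.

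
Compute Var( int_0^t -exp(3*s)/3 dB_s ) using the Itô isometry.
Var = exp(6*t)/54 - 1/54

The Itô integral of a deterministic integrand f(s) has mean 0 because each increment f(s) * (B_{s+ds} - B_s) has mean 0. By the Itô isometry:
  Var( int_0^t f(s) dB_s ) = E[ (int_0^t f(s) dB_s)^2 ] = int_0^t f(s)^2 ds.
Here f(s) = -exp(3*s)/3, so f(s)^2 = exp(6*s)/9. Integrate:
  int_0^t (exp(6*s)/9) ds = exp(6*t)/54 - 1/54.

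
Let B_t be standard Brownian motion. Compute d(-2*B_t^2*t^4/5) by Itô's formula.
d(-2*B_t^2*t^4/5) = (2*t^3*(-4*B_t^2 - t)/5) dt + (-4*B_t*t^4/5) dB_t

Itô's formula for f(t, x): d f(t, B_t) = (f_t + (1/2) f_xx) dt + f_x dB_t. Compute partials of f(t, x) = -2*t^4*x^2/5:
  f_t(t,x)  = -8*t^3*x^2/5
  f_x(t,x)  = -4*t^4*x/5
  f_xx(t,x) = -4*t^4/5
Assemble drift = f_t + (1/2) f_xx = 2*t^3*(-t - 4*x^2)/5 and diffusion = f_x = -4*t^4*x/5. Substituting x = B_t:
  d(-2*B_t^2*t^4/5) = (2*t^3*(-4*B_t^2 - t)/5) dt + (-4*B_t*t^4/5) dB_t.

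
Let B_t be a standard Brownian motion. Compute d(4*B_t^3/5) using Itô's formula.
d(4*B_t^3/5) = (12*B_t/5) dt + (12*B_t^2/5) dB_t

Itô's formula for f(B_t) gives d f(B_t) = f'(B_t) dB_t + (1/2) f''(B_t) dt. Compute derivatives of f(x) = 4*x^3/5:
  f'(x)  = 12*x^2/5
  f''(x) = 24*x/5
Substitute x = B_t and multiply the f'' term by 1/2:
  drift     = (1/2) * (24*x/5) evaluated at B_t = 12*B_t/5
  diffusion = (12*x^2/5) evaluated at B_t = 12*B_t^2/5
Therefore d(4*B_t^3/5) = (12*B_t/5) dt + (12*B_t^2/5) dB_t.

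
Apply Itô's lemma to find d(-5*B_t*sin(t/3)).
d(-5*B_t*sin(t/3)) = (-5*B_t*cos(t/3)/3) dt + (-5*sin(t/3)) dB_t

Itô's formula for f(t, x): d f(t, B_t) = (f_t + (1/2) f_xx) dt + f_x dB_t. Compute partials of f(t, x) = -5*x*sin(t/3):
  f_t(t,x)  = -5*x*cos(t/3)/3
  f_x(t,x)  = -5*sin(t/3)
  f_xx(t,x) = 0
Assemble drift = f_t + (1/2) f_xx = -5*x*cos(t/3)/3 and diffusion = f_x = -5*sin(t/3). Substituting x = B_t:
  d(-5*B_t*sin(t/3)) = (-5*B_t*cos(t/3)/3) dt + (-5*sin(t/3)) dB_t.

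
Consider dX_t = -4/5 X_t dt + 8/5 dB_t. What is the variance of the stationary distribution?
lim Var(X_t) = 8/5

The OU SDE dX = -theta X dt + sigma dB admits the integrating factor exp(theta t): d(exp(theta t) X_t) = sigma exp(theta t) dB_t. Integrating from 0 to t gives X_t = x_0 * exp(-theta t) + sigma * int_0^t exp(-theta (t-s)) dB_s for any initial x_0. The Itô integral has variance (by the Itô isometry) sigma^2 * int_0^t exp(-2 theta (t - s)) ds = sigma^2 * (1 - exp(-2 theta t)) / (2 theta), independent of x_0.
With theta = 4/5, sigma = 8/5:
  Var(X_t) = (8/5)^2 * (1 - exp(-2*4/5 t)) / (2 * 4/5) = 8/5 - 8*exp(-8*t/5)/5.
As t -> infinity, exp(-2*4/5 t) -> 0, so the stationary variance is sigma^2 / (2 theta) = 8/5.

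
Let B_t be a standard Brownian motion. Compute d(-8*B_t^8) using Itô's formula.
d(-8*B_t^8) = (-224*B_t^6) dt + (-64*B_t^7) dB_t

Itô's formula for f(B_t) gives d f(B_t) = f'(B_t) dB_t + (1/2) f''(B_t) dt. Compute derivatives of f(x) = -8*x^8:
  f'(x)  = -64*x^7
  f''(x) = -448*x^6
Substitute x = B_t and multiply the f'' term by 1/2:
  drift     = (1/2) * (-448*x^6) evaluated at B_t = -224*B_t^6
  diffusion = (-64*x^7) evaluated at B_t = -64*B_t^7
Therefore d(-8*B_t^8) = (-224*B_t^6) dt + (-64*B_t^7) dB_t.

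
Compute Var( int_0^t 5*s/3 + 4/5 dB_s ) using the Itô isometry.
Var = t*(625*t^2 + 900*t + 432)/675

The Itô integral of a deterministic integrand f(s) has mean 0 because each increment f(s) * (B_{s+ds} - B_s) has mean 0. By the Itô isometry:
  Var( int_0^t f(s) dB_s ) = E[ (int_0^t f(s) dB_s)^2 ] = int_0^t f(s)^2 ds.
Here f(s) = 5*s/3 + 4/5, so f(s)^2 = (25*s + 12)^2/225. Integrate:
  int_0^t ((25*s + 12)^2/225) ds = t*(625*t^2 + 900*t + 432)/675.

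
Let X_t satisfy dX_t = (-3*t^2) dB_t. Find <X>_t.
<X>_t = 9*t^5/5

For an Itô process dX_t = a(t) dt + b(t) dB_t, the quadratic variation is <X>_t = int_0^t b(s)^2 ds (the drift term does not contribute). Here b(s) = -3*s^2, so
  b(s)^2 = 9*s^4.
Integrating from 0 to t:
  <X>_t = int_0^t (9*s^4) ds = 9*t^5/5.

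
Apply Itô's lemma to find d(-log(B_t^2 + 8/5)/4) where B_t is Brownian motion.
d(-log(B_t^2 + 8/5)/4) = (5*(5*B_t^2 - 8)/(4*(5*B_t^2 + 8)^2)) dt + (-5*B_t/(10*B_t^2 + 16)) dB_t

Itô's formula for f(B_t) gives d f(B_t) = f'(B_t) dB_t + (1/2) f''(B_t) dt. Compute derivatives of f(x) = -log(x^2 + 8/5)/4:
  f'(x)  = -5*x/(10*x^2 + 16)
  f''(x) = 5*(5*x^2 - 8)/(2*(5*x^2 + 8)^2)
Substitute x = B_t and multiply the f'' term by 1/2:
  drift     = (1/2) * (5*(5*x^2 - 8)/(2*(5*x^2 + 8)^2)) evaluated at B_t = 5*(5*B_t^2 - 8)/(4*(5*B_t^2 + 8)^2)
  diffusion = (-5*x/(10*x^2 + 16)) evaluated at B_t = -5*B_t/(10*B_t^2 + 16)
Therefore d(-log(B_t^2 + 8/5)/4) = (5*(5*B_t^2 - 8)/(4*(5*B_t^2 + 8)^2)) dt + (-5*B_t/(10*B_t^2 + 16)) dB_t.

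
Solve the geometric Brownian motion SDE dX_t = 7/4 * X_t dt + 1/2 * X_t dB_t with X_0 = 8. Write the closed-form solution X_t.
X_t = 8 * exp((13/8) * t + (1/2) * B_t)

For GBM dX = mu X dt + sigma X dB with X_0 = x_0, apply Itô to Y = log X: dY = (mu - sigma^2/2) dt + sigma dB, so Y_t = log(x_0) + (mu - sigma^2/2) t + sigma B_t and hence X_t = x_0 * exp((mu - sigma^2/2) t + sigma B_t).
With mu = 7/4, sigma = 1/2, x_0 = 8, this gives:
  X_t = 8 * exp((13/8) * t + (1/2) * B_t).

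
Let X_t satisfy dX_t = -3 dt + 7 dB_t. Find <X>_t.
<X>_t = 49*t

For an Itô process dX_t = a(t) dt + b(t) dB_t, the quadratic variation is <X>_t = int_0^t b(s)^2 ds (the drift term does not contribute). Here b(s) = 7, so
  b(s)^2 = 49.
Integrating from 0 to t:
  <X>_t = int_0^t (49) ds = 49*t.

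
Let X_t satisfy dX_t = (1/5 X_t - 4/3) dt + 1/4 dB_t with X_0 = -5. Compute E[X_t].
E[X_t] = 20/3 - 35*exp(t/5)/3

Taking expectations and using E[dB_t] = 0, the mean m(t) = E[X_t] satisfies the ODE m'(t) = a m(t) + b with m(0) = x_0. With a = 1/5, b = -4/3, x_0 = -5, the solution is
  m(t) = x_0 * exp(a t) + (b/a) * (exp(a t) - 1)
       = (-5) * exp((1/5) t) + ((-4/3)/(1/5)) * (exp((1/5) t) - 1)
       = 20/3 - 35*exp(t/5)/3.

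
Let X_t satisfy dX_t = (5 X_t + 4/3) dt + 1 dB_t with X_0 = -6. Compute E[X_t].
E[X_t] = -86*exp(5*t)/15 - 4/15

Taking expectations and using E[dB_t] = 0, the mean m(t) = E[X_t] satisfies the ODE m'(t) = a m(t) + b with m(0) = x_0. With a = 5, b = 4/3, x_0 = -6, the solution is
  m(t) = x_0 * exp(a t) + (b/a) * (exp(a t) - 1)
       = (-6) * exp(5 t) + ((4/3)/5) * (exp(5 t) - 1)
       = -86*exp(5*t)/15 - 4/15.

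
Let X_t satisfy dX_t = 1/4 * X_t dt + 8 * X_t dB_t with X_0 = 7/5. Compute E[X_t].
E[X_t] = 7*exp(t/4)/5

For GBM dX = mu X dt + sigma X dB with X_0 = x_0, apply Itô to Y = log X: dY = (mu - sigma^2/2) dt + sigma dB, so Y_t = log(x_0) + (mu - sigma^2/2) t + sigma B_t and hence X_t = x_0 * exp((mu - sigma^2/2) t + sigma B_t).
With mu = 1/4, sigma = 8, x_0 = 7/5, this gives:
  X_t = 7/5 * exp((-127/4) * t + (8) * B_t).
Since sigma*B_t ~ Normal(0, sigma^2 t), E[exp(sigma*B_t)] = exp(sigma^2 t / 2); so E[X_t] = x_0 * exp((mu - sigma^2/2) t) * exp(sigma^2 t / 2) = x_0 * exp(mu t) = 7*exp(t/4)/5.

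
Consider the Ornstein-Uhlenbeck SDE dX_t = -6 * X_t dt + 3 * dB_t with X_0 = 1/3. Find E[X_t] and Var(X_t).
E[X_t] = exp(-6*t)/3; Var(X_t) = 3/4 - 3*exp(-12*t)/4

The OU SDE dX = -theta X dt + sigma dB admits the integrating factor exp(theta t): d(exp(theta t) X_t) = sigma exp(theta t) dB_t. Integrating from 0 to t:
  X_t = x_0 * exp(-theta t) + sigma * int_0^t exp(-theta (t-s)) dB_s.
The Itô integral has mean 0 and (by the Itô isometry) variance sigma^2 * int_0^t exp(-2 theta (t - s)) ds = sigma^2 * (1 - exp(-2 theta t)) / (2 theta).
With theta = 6, sigma = 3, x_0 = 1/3:
  E[X_t] = 1/3 * exp(-6 t) = exp(-6*t)/3
  Var(X_t) = (3)^2 * (1 - exp(-2*6 t)) / (2 * 6) = 3/4 - 3*exp(-12*t)/4.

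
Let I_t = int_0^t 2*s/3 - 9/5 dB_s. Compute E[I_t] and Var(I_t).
E[I_t] = 0; Var(I_t) = t*(100*t^2 - 810*t + 2187)/675

The Itô integral of a deterministic integrand f(s) has mean 0 because each increment f(s) * (B_{s+ds} - B_s) has mean 0. By the Itô isometry:
  Var( int_0^t f(s) dB_s ) = E[ (int_0^t f(s) dB_s)^2 ] = int_0^t f(s)^2 ds.
Here f(s) = 2*s/3 - 9/5, so f(s)^2 = (10*s - 27)^2/225. Integrate:
  int_0^t ((10*s - 27)^2/225) ds = t*(100*t^2 - 810*t + 2187)/675.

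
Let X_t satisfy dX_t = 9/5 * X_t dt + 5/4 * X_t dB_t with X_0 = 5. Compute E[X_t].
E[X_t] = 5*exp(9*t/5)

For GBM dX = mu X dt + sigma X dB with X_0 = x_0, apply Itô to Y = log X: dY = (mu - sigma^2/2) dt + sigma dB, so Y_t = log(x_0) + (mu - sigma^2/2) t + sigma B_t and hence X_t = x_0 * exp((mu - sigma^2/2) t + sigma B_t).
With mu = 9/5, sigma = 5/4, x_0 = 5, this gives:
  X_t = 5 * exp((163/160) * t + (5/4) * B_t).
Since sigma*B_t ~ Normal(0, sigma^2 t), E[exp(sigma*B_t)] = exp(sigma^2 t / 2); so E[X_t] = x_0 * exp((mu - sigma^2/2) t) * exp(sigma^2 t / 2) = x_0 * exp(mu t) = 5*exp(9*t/5).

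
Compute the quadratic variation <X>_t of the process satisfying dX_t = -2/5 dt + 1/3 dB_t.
<X>_t = t/9

For an Itô process dX_t = a(t) dt + b(t) dB_t, the quadratic variation is <X>_t = int_0^t b(s)^2 ds (the drift term does not contribute). Here b(s) = 1/3, so
  b(s)^2 = 1/9.
Integrating from 0 to t:
  <X>_t = int_0^t (1/9) ds = t/9.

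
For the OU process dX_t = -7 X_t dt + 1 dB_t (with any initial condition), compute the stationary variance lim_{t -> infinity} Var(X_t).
lim Var(X_t) = 1/14

The OU SDE dX = -theta X dt + sigma dB admits the integrating factor exp(theta t): d(exp(theta t) X_t) = sigma exp(theta t) dB_t. Integrating from 0 to t gives X_t = x_0 * exp(-theta t) + sigma * int_0^t exp(-theta (t-s)) dB_s for any initial x_0. The Itô integral has variance (by the Itô isometry) sigma^2 * int_0^t exp(-2 theta (t - s)) ds = sigma^2 * (1 - exp(-2 theta t)) / (2 theta), independent of x_0.
With theta = 7, sigma = 1:
  Var(X_t) = (1)^2 * (1 - exp(-2*7 t)) / (2 * 7) = 1/14 - exp(-14*t)/14.
As t -> infinity, exp(-2*7 t) -> 0, so the stationary variance is sigma^2 / (2 theta) = 1/14.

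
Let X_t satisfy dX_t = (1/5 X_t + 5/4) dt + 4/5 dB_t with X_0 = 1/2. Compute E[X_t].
E[X_t] = 27*exp(t/5)/4 - 25/4

Taking expectations and using E[dB_t] = 0, the mean m(t) = E[X_t] satisfies the ODE m'(t) = a m(t) + b with m(0) = x_0. With a = 1/5, b = 5/4, x_0 = 1/2, the solution is
  m(t) = x_0 * exp(a t) + (b/a) * (exp(a t) - 1)
       = (1/2) * exp((1/5) t) + ((5/4)/(1/5)) * (exp((1/5) t) - 1)
       = 27*exp(t/5)/4 - 25/4.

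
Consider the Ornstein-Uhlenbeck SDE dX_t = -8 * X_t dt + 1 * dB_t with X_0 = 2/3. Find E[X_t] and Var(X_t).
E[X_t] = 2*exp(-8*t)/3; Var(X_t) = 1/16 - exp(-16*t)/16

The OU SDE dX = -theta X dt + sigma dB admits the integrating factor exp(theta t): d(exp(theta t) X_t) = sigma exp(theta t) dB_t. Integrating from 0 to t:
  X_t = x_0 * exp(-theta t) + sigma * int_0^t exp(-theta (t-s)) dB_s.
The Itô integral has mean 0 and (by the Itô isometry) variance sigma^2 * int_0^t exp(-2 theta (t - s)) ds = sigma^2 * (1 - exp(-2 theta t)) / (2 theta).
With theta = 8, sigma = 1, x_0 = 2/3:
  E[X_t] = 2/3 * exp(-8 t) = 2*exp(-8*t)/3
  Var(X_t) = (1)^2 * (1 - exp(-2*8 t)) / (2 * 8) = 1/16 - exp(-16*t)/16.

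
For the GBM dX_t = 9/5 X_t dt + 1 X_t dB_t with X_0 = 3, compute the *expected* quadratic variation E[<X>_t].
E[<X>_t] = 45*exp(23*t/5)/23 - 45/23

<X>_t = int_0^t (1 * X_s)^2 ds. Taking expectation inside the integral: E[<X>_t] = 1^2 * int_0^t E[X_s^2] ds. For GBM, E[X_s^2] = x_0^2 * exp((2 mu + sigma^2) s). Integrating:
  E[<X>_t] = 1^2 * 3^2 * (exp((2*(9/5) + 1^2) t) - 1) / (2*(9/5) + 1^2)
           = 1^2 * 3^2 * (exp((23/5) t) - 1) / (23/5) = 45*exp(23*t/5)/23 - 45/23.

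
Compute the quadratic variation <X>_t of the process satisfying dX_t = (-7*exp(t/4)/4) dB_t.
<X>_t = 49*exp(t/2)/8 - 49/8

For an Itô process dX_t = a(t) dt + b(t) dB_t, the quadratic variation is <X>_t = int_0^t b(s)^2 ds (the drift term does not contribute). Here b(s) = -7*exp(s/4)/4, so
  b(s)^2 = 49*exp(s/2)/16.
Integrating from 0 to t:
  <X>_t = int_0^t (49*exp(s/2)/16) ds = 49*exp(t/2)/8 - 49/8.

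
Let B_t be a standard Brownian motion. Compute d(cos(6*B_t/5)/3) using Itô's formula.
d(cos(6*B_t/5)/3) = (-6*cos(6*B_t/5)/25) dt + (-2*sin(6*B_t/5)/5) dB_t

Itô's formula for f(B_t) gives d f(B_t) = f'(B_t) dB_t + (1/2) f''(B_t) dt. Compute derivatives of f(x) = cos(6*x/5)/3:
  f'(x)  = -2*sin(6*x/5)/5
  f''(x) = -12*cos(6*x/5)/25
Substitute x = B_t and multiply the f'' term by 1/2:
  drift     = (1/2) * (-12*cos(6*x/5)/25) evaluated at B_t = -6*cos(6*B_t/5)/25
  diffusion = (-2*sin(6*x/5)/5) evaluated at B_t = -2*sin(6*B_t/5)/5
Therefore d(cos(6*B_t/5)/3) = (-6*cos(6*B_t/5)/25) dt + (-2*sin(6*B_t/5)/5) dB_t.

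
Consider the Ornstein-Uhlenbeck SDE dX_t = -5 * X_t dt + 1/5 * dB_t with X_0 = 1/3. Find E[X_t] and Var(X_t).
E[X_t] = exp(-5*t)/3; Var(X_t) = 1/250 - exp(-10*t)/250

The OU SDE dX = -theta X dt + sigma dB admits the integrating factor exp(theta t): d(exp(theta t) X_t) = sigma exp(theta t) dB_t. Integrating from 0 to t:
  X_t = x_0 * exp(-theta t) + sigma * int_0^t exp(-theta (t-s)) dB_s.
The Itô integral has mean 0 and (by the Itô isometry) variance sigma^2 * int_0^t exp(-2 theta (t - s)) ds = sigma^2 * (1 - exp(-2 theta t)) / (2 theta).
With theta = 5, sigma = 1/5, x_0 = 1/3:
  E[X_t] = 1/3 * exp(-5 t) = exp(-5*t)/3
  Var(X_t) = (1/5)^2 * (1 - exp(-2*5 t)) / (2 * 5) = 1/250 - exp(-10*t)/250.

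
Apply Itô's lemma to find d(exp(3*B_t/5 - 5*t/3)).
d(exp(3*B_t/5 - 5*t/3)) = (-223*exp(3*B_t/5 - 5*t/3)/150) dt + (3*exp(3*B_t/5 - 5*t/3)/5) dB_t

Itô's formula for f(t, x): d f(t, B_t) = (f_t + (1/2) f_xx) dt + f_x dB_t. Compute partials of f(t, x) = exp(-5*t/3 + 3*x/5):
  f_t(t,x)  = -5*exp(-5*t/3 + 3*x/5)/3
  f_x(t,x)  = 3*exp(-5*t/3 + 3*x/5)/5
  f_xx(t,x) = 9*exp(-5*t/3 + 3*x/5)/25
Assemble drift = f_t + (1/2) f_xx = -223*exp(-5*t/3 + 3*x/5)/150 and diffusion = f_x = 3*exp(-5*t/3 + 3*x/5)/5. Substituting x = B_t:
  d(exp(3*B_t/5 - 5*t/3)) = (-223*exp(3*B_t/5 - 5*t/3)/150) dt + (3*exp(3*B_t/5 - 5*t/3)/5) dB_t.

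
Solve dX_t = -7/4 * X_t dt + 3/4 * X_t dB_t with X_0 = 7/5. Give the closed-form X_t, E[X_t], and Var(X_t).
X_t = 7/5 * exp((-65/32) t + (3/4) B_t); E[X_t] = 7*exp(-7*t/4)/5; Var(X_t) = (49*exp(9*t/16) - 49)*exp(-7*t/2)/25

For GBM dX = mu X dt + sigma X dB with X_0 = x_0, apply Itô to Y = log X: dY = (mu - sigma^2/2) dt + sigma dB, so Y_t = log(x_0) + (mu - sigma^2/2) t + sigma B_t and hence X_t = x_0 * exp((mu - sigma^2/2) t + sigma B_t).
With mu = -7/4, sigma = 3/4, x_0 = 7/5, this gives:
  X_t = 7/5 * exp((-65/32) * t + (3/4) * B_t).
Since sigma*B_t ~ Normal(0, sigma^2 t), E[exp(sigma*B_t)] = exp(sigma^2 t / 2); so E[X_t] = x_0 * exp((mu - sigma^2/2) t) * exp(sigma^2 t / 2) = x_0 * exp(mu t) = 7*exp(-7*t/4)/5.
Var(X_t) = E[X_t^2] - (E[X_t])^2 = x_0^2 * exp(2 mu t) * (exp(sigma^2 t) - 1) = (49*exp(9*t/16) - 49)*exp(-7*t/2)/25.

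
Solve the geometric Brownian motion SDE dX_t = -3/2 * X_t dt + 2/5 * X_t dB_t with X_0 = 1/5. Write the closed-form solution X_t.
X_t = 1/5 * exp((-79/50) * t + (2/5) * B_t)

For GBM dX = mu X dt + sigma X dB with X_0 = x_0, apply Itô to Y = log X: dY = (mu - sigma^2/2) dt + sigma dB, so Y_t = log(x_0) + (mu - sigma^2/2) t + sigma B_t and hence X_t = x_0 * exp((mu - sigma^2/2) t + sigma B_t).
With mu = -3/2, sigma = 2/5, x_0 = 1/5, this gives:
  X_t = 1/5 * exp((-79/50) * t + (2/5) * B_t).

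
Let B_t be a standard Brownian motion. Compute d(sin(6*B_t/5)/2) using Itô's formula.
d(sin(6*B_t/5)/2) = (-9*sin(6*B_t/5)/25) dt + (3*cos(6*B_t/5)/5) dB_t

Itô's formula for f(B_t) gives d f(B_t) = f'(B_t) dB_t + (1/2) f''(B_t) dt. Compute derivatives of f(x) = sin(6*x/5)/2:
  f'(x)  = 3*cos(6*x/5)/5
  f''(x) = -18*sin(6*x/5)/25
Substitute x = B_t and multiply the f'' term by 1/2:
  drift     = (1/2) * (-18*sin(6*x/5)/25) evaluated at B_t = -9*sin(6*B_t/5)/25
  diffusion = (3*cos(6*x/5)/5) evaluated at B_t = 3*cos(6*B_t/5)/5
Therefore d(sin(6*B_t/5)/2) = (-9*sin(6*B_t/5)/25) dt + (3*cos(6*B_t/5)/5) dB_t.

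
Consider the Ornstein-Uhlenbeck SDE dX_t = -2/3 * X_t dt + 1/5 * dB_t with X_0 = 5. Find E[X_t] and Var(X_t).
E[X_t] = 5*exp(-2*t/3); Var(X_t) = 3/100 - 3*exp(-4*t/3)/100

The OU SDE dX = -theta X dt + sigma dB admits the integrating factor exp(theta t): d(exp(theta t) X_t) = sigma exp(theta t) dB_t. Integrating from 0 to t:
  X_t = x_0 * exp(-theta t) + sigma * int_0^t exp(-theta (t-s)) dB_s.
The Itô integral has mean 0 and (by the Itô isometry) variance sigma^2 * int_0^t exp(-2 theta (t - s)) ds = sigma^2 * (1 - exp(-2 theta t)) / (2 theta).
With theta = 2/3, sigma = 1/5, x_0 = 5:
  E[X_t] = 5 * exp(-2/3 t) = 5*exp(-2*t/3)
  Var(X_t) = (1/5)^2 * (1 - exp(-2*2/3 t)) / (2 * 2/3) = 3/100 - 3*exp(-4*t/3)/100.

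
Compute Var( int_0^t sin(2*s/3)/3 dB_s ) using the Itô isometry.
Var = t/18 - sin(4*t/3)/24

The Itô integral of a deterministic integrand f(s) has mean 0 because each increment f(s) * (B_{s+ds} - B_s) has mean 0. By the Itô isometry:
  Var( int_0^t f(s) dB_s ) = E[ (int_0^t f(s) dB_s)^2 ] = int_0^t f(s)^2 ds.
Here f(s) = sin(2*s/3)/3, so f(s)^2 = sin(2*s/3)^2/9. Integrate:
  int_0^t (sin(2*s/3)^2/9) ds = t/18 - sin(4*t/3)/24.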